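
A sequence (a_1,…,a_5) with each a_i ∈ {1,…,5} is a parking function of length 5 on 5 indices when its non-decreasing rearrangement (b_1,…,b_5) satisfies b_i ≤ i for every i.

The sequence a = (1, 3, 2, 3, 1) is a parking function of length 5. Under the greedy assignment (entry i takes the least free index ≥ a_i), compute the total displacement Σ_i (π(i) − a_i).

Σπ = 5·6/2 = 15 (π permutes [5]); Σa = 1+3+2+3+1 = 10; disp = 15−10 = 5.

5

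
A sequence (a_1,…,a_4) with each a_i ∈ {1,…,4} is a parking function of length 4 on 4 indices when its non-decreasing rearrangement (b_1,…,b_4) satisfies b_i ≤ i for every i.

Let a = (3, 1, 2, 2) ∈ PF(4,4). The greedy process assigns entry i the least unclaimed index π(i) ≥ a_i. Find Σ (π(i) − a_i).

2

Σπ(i) = 1+…+4 = 10; Σa = 3+1+2+2 = 8; disp = 10−8 = 2.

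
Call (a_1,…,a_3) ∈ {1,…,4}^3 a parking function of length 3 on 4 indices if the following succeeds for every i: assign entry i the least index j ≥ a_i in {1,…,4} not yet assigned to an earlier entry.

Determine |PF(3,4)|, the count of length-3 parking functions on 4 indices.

|PF| = (4+1−3)·(4+1)^{3−1} = 2 · 25 = 50
Example (2,2,1) → sorted (1,2,2): b_i ≤ 1+i ∀i, a PF.

50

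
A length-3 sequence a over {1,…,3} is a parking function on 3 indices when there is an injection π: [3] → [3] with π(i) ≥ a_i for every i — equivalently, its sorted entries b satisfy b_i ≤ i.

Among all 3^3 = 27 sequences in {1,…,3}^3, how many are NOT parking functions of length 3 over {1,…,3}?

11

Count = (3−3+1)·(3+1)^(3−1) = 1·16 = 16 (Konheim–Weiss)
E.g. (2,2,2) → sorted (2,2,2): b_1=2>1, not a PF.
So 27 − 16 = 11 fail.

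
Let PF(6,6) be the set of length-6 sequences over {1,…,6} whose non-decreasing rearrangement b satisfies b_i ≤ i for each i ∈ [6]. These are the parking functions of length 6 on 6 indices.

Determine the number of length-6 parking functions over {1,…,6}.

#PF = (6+1−6)·(6+1)^{6−1} = 1×16807 = 16807 (Pollak)
Example (4,2,1,3,3,6) → sorted (1,2,3,3,4,6): b_i ≤ i ∀i, a PF.

16807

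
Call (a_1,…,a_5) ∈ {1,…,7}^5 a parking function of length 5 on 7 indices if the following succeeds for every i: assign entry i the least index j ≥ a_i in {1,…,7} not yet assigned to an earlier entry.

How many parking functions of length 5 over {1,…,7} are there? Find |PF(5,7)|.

12288

|PF(5,7)| = (7−5+1)·(7+1)^(5−1) = 3·4096 = 12288 [KW]
Example (4,4,1,5,6) → sorted (1,4,4,5,6): b_i ≤ 2+i ∀i, a PF.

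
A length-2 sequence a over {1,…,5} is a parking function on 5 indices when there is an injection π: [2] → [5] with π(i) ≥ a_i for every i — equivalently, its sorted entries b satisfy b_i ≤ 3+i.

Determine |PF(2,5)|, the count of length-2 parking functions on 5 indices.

|PF| = (6−2)·6^(2−1) = 4·6 = 24 [KW]
E.g. (5,3) → sorted (3,5): b_i ≤ 3+i ∀i, a PF.

24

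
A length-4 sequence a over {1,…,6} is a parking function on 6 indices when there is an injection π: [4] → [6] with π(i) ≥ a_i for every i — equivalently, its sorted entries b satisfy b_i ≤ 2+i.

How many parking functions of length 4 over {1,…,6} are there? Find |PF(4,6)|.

|PF(4,6)| = (6−4+1)·(6+1)^(4−1) = 3 · 343 = 1029 (Pollak)
E.g. (5,3,3,6) → sorted (3,3,5,6): b_i ≤ 2+i ∀i, a PF.

1029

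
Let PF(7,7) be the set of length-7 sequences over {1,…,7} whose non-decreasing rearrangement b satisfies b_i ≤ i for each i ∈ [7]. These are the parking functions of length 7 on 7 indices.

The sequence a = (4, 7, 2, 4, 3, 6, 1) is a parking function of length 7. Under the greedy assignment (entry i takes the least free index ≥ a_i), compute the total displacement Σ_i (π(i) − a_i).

Σπ = 28 ({1..7} each once); Σa = 4+7+2+4+3+6+1 = 27; disp = 28−27 = 1.

1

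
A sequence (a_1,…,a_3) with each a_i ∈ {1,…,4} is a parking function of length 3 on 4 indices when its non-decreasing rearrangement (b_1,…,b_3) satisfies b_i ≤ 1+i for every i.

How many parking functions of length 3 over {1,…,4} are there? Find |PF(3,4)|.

Count = (5−3)·5^(3−1) = 2×25 = 50
One tuple (3,3,1) → sorted (1,3,3): b_i ≤ 1+i ∀i, a PF.

50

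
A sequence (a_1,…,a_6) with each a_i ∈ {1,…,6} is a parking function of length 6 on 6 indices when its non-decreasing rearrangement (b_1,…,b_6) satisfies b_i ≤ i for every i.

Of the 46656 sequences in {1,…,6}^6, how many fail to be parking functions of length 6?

|PF(6,6)| = 1·7^5 = 1 · 16807 = 16807 (Konheim–Weiss)
Example (3,5,3,6,6,6) → sorted (3,3,5,6,6,6): b_1=3>1, not a PF.
6^6 − 16807 = 46656 − 16807 = 29849

29849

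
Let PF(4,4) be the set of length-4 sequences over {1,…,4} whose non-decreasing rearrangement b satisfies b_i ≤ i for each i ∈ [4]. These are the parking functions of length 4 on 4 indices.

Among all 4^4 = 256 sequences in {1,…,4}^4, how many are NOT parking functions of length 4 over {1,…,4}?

131

Count = 1·5^3 = 1 · 125 = 125 (Konheim–Weiss)
Example (3,4,3,4) → sorted (3,3,4,4): b_1=3>1, not a PF.
Total 256; non-PF = 256−125 = 131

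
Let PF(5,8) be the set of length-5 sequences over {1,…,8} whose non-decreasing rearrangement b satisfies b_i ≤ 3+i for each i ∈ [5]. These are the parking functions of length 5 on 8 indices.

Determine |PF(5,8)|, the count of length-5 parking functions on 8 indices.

|PF| = (8−5+1)·(8+1)^(5−1) = 4×6561 = 26244 (Pollak)
Example (7,3,5,2,5) → sorted (2,3,5,5,7): b_i ≤ 3+i ∀i, a PF.

26244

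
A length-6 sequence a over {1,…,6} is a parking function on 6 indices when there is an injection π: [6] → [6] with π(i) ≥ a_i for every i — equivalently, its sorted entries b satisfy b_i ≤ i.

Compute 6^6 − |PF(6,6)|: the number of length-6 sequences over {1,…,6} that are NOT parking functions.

#PF = 1·7^5 = 1×16807 = 16807
One tuple (3,5,6,6,2,5) → sorted (2,3,5,5,6,6): b_1=2>1, not a PF.
So 46656 − 16807 = 29849 fail.

29849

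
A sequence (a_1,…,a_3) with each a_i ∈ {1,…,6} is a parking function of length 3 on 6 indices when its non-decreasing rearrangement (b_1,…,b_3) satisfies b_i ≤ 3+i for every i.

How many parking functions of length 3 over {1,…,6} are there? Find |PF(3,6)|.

|PF(3,6)| = (7−3)·7^(3−1) = 4×49 = 196 [KW]
Check (5,3,4) → sorted (3,4,5): b_i ≤ 3+i ∀i, a PF.

196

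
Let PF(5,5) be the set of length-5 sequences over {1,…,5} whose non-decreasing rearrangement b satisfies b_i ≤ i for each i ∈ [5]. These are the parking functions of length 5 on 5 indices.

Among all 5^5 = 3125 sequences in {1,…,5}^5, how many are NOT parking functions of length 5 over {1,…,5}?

|PF(5,5)| = (5−5+1)·(5+1)^(5−1) = 1×1296 = 1296
Example (4,5,5,3,4) → sorted (3,4,4,5,5): b_1=3>1, not a PF.
So 3125 − 1296 = 1829 fail.

1829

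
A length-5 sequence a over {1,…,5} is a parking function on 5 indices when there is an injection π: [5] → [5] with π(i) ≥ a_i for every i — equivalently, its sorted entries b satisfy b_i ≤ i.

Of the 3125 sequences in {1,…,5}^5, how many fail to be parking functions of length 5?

1829

|PF(5,5)| = (5+1−5)·(5+1)^{5−1} = 1×1296 = 1296 [KW]
Check (1,5,5,3,2) → sorted (1,2,3,5,5): b_4=5>4, not a PF.
So 3125 − 1296 = 1829 fail.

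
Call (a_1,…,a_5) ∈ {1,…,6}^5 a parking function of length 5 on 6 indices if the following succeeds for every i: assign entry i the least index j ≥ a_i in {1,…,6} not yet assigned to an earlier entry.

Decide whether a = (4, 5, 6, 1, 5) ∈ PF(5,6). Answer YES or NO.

NO

Sorted: b = (1, 4, 5, 5, 6).
  b_1=1 ≤ 2
  b_2=4 > 3
  fails at i=2 ⇒ NO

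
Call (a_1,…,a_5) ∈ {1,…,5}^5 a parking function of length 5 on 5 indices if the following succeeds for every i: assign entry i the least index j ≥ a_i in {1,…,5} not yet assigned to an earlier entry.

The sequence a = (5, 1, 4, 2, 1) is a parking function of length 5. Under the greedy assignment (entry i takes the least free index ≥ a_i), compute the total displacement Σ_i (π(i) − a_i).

2

Σπ = 5·6/2 = 15 (π permutes [5]); Σa = 5+1+4+2+1 = 13; disp = 15−13 = 2.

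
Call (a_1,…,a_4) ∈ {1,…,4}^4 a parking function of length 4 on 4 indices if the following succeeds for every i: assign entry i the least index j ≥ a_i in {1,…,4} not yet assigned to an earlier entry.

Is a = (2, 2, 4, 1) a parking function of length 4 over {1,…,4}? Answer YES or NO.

YES

Order a: b = (1, 2, 2, 4).
  b_1=1 ≤ 1
  b_2=2 ≤ 2
  b_3=2 ≤ 3
  b_4=4 ≤ 4
All bounds hold ⇒ YES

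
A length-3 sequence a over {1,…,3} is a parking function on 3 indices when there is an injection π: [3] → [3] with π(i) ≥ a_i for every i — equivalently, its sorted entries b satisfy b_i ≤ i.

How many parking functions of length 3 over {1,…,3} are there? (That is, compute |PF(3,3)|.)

16

|PF| = (4−3)·4^(3−1) = 1 · 16 = 16 (Pollak)
E.g. (1,1,1) → sorted (1,1,1): b_i ≤ i ∀i, a PF.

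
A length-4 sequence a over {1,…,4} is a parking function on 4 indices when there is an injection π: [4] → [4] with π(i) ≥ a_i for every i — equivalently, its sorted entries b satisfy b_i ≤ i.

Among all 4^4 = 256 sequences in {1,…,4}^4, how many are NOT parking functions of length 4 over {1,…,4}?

131

|PF(4,4)| = (4−4+1)·(4+1)^(4−1) = 1·125 = 125 (Konheim–Weiss)
E.g. (4,3,4,1) → sorted (1,3,4,4): b_2=3>2, not a PF.
Total 256; non-PF = 256−125 = 131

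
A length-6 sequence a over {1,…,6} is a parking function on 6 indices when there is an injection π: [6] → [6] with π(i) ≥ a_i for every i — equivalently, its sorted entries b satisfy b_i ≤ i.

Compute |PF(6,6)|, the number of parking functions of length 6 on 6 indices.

Count = (6−6+1)·(6+1)^(6−1) = 1·16807 = 16807
Example (1,5,6,4,3,2) → sorted (1,2,3,4,5,6): b_i ≤ i ∀i, a PF.

16807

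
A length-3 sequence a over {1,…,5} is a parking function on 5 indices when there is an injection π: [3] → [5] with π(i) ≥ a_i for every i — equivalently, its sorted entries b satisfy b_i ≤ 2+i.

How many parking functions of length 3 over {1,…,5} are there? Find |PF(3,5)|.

108

Count = (6−3)·6^(3−1) = 3×36 = 108 [KW]
Check (1,4,2) → sorted (1,2,4): b_i ≤ 2+i ∀i, a PF.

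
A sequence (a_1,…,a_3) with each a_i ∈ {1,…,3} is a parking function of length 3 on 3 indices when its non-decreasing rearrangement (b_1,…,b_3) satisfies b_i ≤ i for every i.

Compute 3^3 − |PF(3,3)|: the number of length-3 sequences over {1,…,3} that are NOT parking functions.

Count = (3−3+1)·(3+1)^(3−1) = 1·16 = 16
Check (3,3,1) → sorted (1,3,3): b_2=3>2, not a PF.
Total 27; non-PF = 27−16 = 11

11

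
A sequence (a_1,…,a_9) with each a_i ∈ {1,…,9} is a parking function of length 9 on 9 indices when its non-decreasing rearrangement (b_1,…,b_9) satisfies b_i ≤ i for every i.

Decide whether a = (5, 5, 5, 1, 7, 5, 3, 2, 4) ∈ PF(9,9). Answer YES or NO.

Rearranged: b = (1, 2, 3, 4, 5, 5, 5, 5, 7).
  b_1=1 ≤ 1
  b_2=2 ≤ 2
  b_3=3 ≤ 3
  b_4=4 ≤ 4
  b_5=5 ≤ 5
  b_6=5 ≤ 6
  b_7=5 ≤ 7
  b_8=5 ≤ 8
  b_9=7 ≤ 9
All bounds hold ⇒ YES

YES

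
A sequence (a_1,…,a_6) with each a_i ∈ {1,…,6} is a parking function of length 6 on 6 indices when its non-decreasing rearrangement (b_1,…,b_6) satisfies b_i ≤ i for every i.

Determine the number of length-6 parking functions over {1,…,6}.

#PF = (7−6)·7^(6−1) = 1 · 16807 = 16807 (Pollak)
Check (1,3,4,3,2,2) → sorted (1,2,2,3,3,4): b_i ≤ i ∀i, a PF.

16807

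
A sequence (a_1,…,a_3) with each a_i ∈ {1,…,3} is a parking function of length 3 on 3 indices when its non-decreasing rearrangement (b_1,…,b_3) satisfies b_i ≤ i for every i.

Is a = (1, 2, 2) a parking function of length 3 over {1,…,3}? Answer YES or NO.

Sorted: b = (1, 2, 2).
  b_1=1 ≤ 1
  b_2=2 ≤ 2
  b_3=2 ≤ 3
All bounds hold ⇒ YES

YES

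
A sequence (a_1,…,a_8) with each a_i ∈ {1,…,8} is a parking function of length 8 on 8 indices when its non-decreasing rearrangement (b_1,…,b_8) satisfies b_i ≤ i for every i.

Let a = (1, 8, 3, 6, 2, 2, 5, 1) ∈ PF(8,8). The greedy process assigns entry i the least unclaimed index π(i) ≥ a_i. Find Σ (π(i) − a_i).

Σπ = 36 ({1..8} each once); Σa = 1+8+3+6+2+2+5+1 = 28; disp = 36−28 = 8.

8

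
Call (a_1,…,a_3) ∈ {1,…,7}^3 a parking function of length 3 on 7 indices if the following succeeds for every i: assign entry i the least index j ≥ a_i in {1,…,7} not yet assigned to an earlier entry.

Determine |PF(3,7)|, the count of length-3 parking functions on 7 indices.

320

|PF| = (7+1−3)·(7+1)^{3−1} = 5×64 = 320 (Pollak)
Example (1,2,5) → sorted (1,2,5): b_i ≤ 4+i ∀i, a PF.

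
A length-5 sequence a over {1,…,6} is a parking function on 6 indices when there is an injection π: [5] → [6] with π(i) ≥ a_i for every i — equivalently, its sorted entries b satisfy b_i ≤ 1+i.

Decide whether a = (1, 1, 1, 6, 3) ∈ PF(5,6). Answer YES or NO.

Sorted: b = (1, 1, 1, 3, 6).
  b_1=1 ≤ 2
  b_2=1 ≤ 3
  b_3=1 ≤ 4
  b_4=3 ≤ 5
  b_5=6 ≤ 6
All bounds hold ⇒ YES

YES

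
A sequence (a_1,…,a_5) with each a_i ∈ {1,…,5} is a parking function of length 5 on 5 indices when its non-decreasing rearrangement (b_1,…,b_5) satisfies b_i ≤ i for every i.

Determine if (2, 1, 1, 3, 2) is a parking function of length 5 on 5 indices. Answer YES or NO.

YES

Rearranged: b = (1, 1, 2, 2, 3).
  b_1=1 ≤ 1
  b_2=1 ≤ 2
  b_3=2 ≤ 3
  b_4=2 ≤ 4
  b_5=3 ≤ 5
All bounds hold ⇒ YES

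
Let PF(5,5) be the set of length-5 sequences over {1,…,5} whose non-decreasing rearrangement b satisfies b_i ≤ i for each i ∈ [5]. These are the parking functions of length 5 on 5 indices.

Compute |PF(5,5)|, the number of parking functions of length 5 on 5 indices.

1296

Count = (6−5)·6^(5−1) = 1·1296 = 1296 (Konheim–Weiss)
Example (4,3,4,1,2) → sorted (1,2,3,4,4): b_i ≤ i ∀i, a PF.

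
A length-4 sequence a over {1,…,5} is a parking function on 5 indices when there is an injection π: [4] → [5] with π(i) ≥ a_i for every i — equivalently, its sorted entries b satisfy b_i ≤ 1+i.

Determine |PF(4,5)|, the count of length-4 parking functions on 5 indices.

432

#PF = (5−4+1)·(5+1)^(4−1) = 2·216 = 432 (Konheim–Weiss)
Check (4,5,2,1) → sorted (1,2,4,5): b_i ≤ 1+i ∀i, a PF.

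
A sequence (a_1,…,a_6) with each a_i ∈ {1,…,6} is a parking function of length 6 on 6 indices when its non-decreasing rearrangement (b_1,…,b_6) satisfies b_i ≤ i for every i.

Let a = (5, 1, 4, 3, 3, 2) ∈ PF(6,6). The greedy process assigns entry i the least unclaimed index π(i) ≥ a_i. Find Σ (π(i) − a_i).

Σπ(i) = 1+…+6 = 21; Σa = 5+1+4+3+3+2 = 18; disp = 21−18 = 3.

3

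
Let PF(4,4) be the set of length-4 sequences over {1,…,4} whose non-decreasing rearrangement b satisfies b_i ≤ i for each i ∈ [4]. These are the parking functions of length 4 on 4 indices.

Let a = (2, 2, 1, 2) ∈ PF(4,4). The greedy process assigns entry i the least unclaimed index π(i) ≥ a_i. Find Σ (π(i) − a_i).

3

Σπ = 4·5/2 = 10 (π permutes [4]); Σa = 2+2+1+2 = 7; disp = 10−7 = 3.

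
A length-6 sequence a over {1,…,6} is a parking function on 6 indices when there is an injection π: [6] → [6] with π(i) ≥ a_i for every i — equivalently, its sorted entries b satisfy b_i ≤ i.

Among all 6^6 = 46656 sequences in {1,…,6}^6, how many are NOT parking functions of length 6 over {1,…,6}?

Count = (6−6+1)·(6+1)^(6−1) = 1×16807 = 16807 (Konheim–Weiss)
E.g. (5,4,4,1,5,6) → sorted (1,4,4,5,5,6): b_2=4>2, not a PF.
6^6 − 16807 = 46656 − 16807 = 29849

29849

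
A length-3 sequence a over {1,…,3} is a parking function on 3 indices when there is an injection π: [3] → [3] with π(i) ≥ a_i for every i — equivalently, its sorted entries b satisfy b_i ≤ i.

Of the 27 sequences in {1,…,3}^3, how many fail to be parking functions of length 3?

11

Count = (3−3+1)·(3+1)^(3−1) = 1·16 = 16 (Pollak)
E.g. (3,1,3) → sorted (1,3,3): b_2=3>2, not a PF.
3^3 − 16 = 27 − 16 = 11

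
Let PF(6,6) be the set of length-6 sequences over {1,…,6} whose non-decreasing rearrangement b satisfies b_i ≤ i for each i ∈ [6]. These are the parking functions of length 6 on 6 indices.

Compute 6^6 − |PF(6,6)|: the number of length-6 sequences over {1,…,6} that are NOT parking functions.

29849

|PF| = (6−6+1)·(6+1)^(6−1) = 1×16807 = 16807 [KW]
E.g. (3,1,3,6,3,6) → sorted (1,3,3,3,6,6): b_2=3>2, not a PF.
Total 46656; non-PF = 46656−16807 = 29849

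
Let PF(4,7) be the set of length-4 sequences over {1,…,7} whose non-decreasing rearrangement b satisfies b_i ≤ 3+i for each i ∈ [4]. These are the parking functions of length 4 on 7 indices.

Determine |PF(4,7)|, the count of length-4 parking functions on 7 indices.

2048

|PF| = (7+1−4)·(7+1)^{4−1} = 4·512 = 2048 [KW]
Example (7,2,2,4) → sorted (2,2,4,7): b_i ≤ 3+i ∀i, a PF.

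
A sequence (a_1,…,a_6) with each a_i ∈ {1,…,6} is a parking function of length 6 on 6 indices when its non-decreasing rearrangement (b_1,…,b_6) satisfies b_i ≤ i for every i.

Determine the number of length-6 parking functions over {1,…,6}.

|PF(6,6)| = (6−6+1)·(6+1)^(6−1) = 1×16807 = 16807 [KW]
Example (1,2,5,5,1,2) → sorted (1,1,2,2,5,5): b_i ≤ i ∀i, a PF.

16807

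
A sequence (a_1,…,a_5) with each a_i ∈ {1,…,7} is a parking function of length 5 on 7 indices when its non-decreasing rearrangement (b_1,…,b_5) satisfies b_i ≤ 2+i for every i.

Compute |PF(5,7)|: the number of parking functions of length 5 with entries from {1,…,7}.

12288

#PF = (7−5+1)·(7+1)^(5−1) = 3 · 4096 = 12288 (Konheim–Weiss)
E.g. (1,5,5,4,7) → sorted (1,4,5,5,7): b_i ≤ 2+i ∀i, a PF.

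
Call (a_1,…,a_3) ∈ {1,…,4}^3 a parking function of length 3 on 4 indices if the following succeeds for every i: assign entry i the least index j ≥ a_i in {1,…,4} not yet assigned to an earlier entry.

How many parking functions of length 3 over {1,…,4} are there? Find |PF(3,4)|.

#PF = (5−3)·5^(3−1) = 2×25 = 50 [KW]
Check (4,3,2) → sorted (2,3,4): b_i ≤ 1+i ∀i, a PF.

50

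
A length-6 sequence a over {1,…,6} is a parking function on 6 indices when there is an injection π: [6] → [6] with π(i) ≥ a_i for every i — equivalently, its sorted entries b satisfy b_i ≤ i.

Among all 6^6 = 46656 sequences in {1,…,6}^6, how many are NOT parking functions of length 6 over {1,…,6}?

29849

|PF(6,6)| = (6−6+1)·(6+1)^(6−1) = 1×16807 = 16807 (Pollak)
Check (5,5,6,5,6,3) → sorted (3,5,5,5,6,6): b_1=3>1, not a PF.
So 46656 − 16807 = 29849 fail.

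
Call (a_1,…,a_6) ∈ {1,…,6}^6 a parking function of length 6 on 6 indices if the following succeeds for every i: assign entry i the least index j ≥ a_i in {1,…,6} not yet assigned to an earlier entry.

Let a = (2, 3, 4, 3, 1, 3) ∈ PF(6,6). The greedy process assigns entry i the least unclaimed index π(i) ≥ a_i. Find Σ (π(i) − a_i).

5

Σπ = 21 ({1..6} each once); Σa = 2+3+4+3+1+3 = 16; disp = 21−16 = 5.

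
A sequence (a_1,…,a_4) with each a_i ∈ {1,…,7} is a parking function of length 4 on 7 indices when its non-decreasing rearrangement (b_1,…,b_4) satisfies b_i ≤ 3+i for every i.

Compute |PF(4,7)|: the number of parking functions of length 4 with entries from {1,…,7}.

|PF| = 4·8^3 = 4×512 = 2048 (Pollak)
Example (2,1,5,3) → sorted (1,2,3,5): b_i ≤ 3+i ∀i, a PF.

2048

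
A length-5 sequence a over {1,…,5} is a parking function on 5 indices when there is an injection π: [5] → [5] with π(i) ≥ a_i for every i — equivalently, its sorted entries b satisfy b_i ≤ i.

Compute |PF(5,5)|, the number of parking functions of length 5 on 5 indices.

#PF = (6−5)·6^(5−1) = 1·1296 = 1296 [KW]
E.g. (4,2,1,3,2) → sorted (1,2,2,3,4): b_i ≤ i ∀i, a PF.

1296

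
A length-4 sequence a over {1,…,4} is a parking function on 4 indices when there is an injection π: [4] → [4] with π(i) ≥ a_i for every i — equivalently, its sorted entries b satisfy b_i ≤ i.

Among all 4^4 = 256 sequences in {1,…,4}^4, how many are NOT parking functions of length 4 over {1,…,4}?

|PF(4,4)| = (5−4)·5^(4−1) = 1 · 125 = 125 [KW]
Example (4,2,3,4) → sorted (2,3,4,4): b_1=2>1, not a PF.
4^4 − 125 = 256 − 125 = 131

131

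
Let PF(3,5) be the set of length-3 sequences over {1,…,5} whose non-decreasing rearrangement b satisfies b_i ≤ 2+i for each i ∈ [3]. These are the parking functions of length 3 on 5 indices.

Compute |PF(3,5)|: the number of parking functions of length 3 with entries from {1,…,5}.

108

#PF = (6−3)·6^(3−1) = 3·36 = 108 [KW]
Example (3,3,4) → sorted (3,3,4): b_i ≤ 2+i ∀i, a PF.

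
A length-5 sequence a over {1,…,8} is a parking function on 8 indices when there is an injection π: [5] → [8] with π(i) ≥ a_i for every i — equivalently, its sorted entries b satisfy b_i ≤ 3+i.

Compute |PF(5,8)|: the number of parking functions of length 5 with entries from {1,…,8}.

26244

Count = (9−5)·9^(5−1) = 4·6561 = 26244 [KW]
One tuple (1,3,6,5,4) → sorted (1,3,4,5,6): b_i ≤ 3+i ∀i, a PF.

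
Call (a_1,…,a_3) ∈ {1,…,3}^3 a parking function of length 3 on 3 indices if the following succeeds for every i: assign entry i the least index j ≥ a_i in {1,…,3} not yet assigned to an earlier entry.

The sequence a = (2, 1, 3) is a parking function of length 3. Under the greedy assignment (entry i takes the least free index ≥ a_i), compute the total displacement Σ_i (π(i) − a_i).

0

Σπ(i) = 1+…+3 = 6; Σa = 2+1+3 = 6; disp = 6−6 = 0.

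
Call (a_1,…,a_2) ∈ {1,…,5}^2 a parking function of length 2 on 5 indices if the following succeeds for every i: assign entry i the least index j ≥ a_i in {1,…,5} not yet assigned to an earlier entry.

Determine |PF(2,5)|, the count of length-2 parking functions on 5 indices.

|PF(2,5)| = (6−2)·6^(2−1) = 4 · 6 = 24 (Pollak)
Example (2,3) → sorted (2,3): b_i ≤ 3+i ∀i, a PF.

24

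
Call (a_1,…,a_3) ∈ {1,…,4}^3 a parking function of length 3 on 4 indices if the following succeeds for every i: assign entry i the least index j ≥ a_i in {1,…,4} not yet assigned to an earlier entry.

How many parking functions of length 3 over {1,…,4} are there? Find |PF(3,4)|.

Count = (4−3+1)·(4+1)^(3−1) = 2×25 = 50
E.g. (2,3,3) → sorted (2,3,3): b_i ≤ 1+i ∀i, a PF.

50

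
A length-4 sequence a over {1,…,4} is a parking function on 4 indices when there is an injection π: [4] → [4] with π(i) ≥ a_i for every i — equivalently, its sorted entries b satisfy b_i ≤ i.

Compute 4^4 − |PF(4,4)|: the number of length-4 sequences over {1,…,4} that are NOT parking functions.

#PF = 1·5^3 = 1 · 125 = 125 (Pollak)
Example (4,4,2,3) → sorted (2,3,4,4): b_1=2>1, not a PF.
So 256 − 125 = 131 fail.

131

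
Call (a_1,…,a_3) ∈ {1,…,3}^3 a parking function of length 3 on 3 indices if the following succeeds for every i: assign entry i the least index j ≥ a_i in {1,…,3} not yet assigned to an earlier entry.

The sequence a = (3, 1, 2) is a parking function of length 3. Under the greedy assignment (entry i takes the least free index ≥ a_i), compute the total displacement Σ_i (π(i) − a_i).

0

Σπ = 3·4/2 = 6 (π permutes [3]); Σa = 3+1+2 = 6; disp = 6−6 = 0.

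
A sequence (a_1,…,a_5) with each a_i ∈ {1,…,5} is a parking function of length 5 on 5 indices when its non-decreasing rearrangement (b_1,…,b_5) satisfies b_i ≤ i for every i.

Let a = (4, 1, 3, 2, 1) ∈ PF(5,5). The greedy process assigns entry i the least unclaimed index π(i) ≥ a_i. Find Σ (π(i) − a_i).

Σπ = 15 ({1..5} each once); Σa = 4+1+3+2+1 = 11; disp = 15−11 = 4.

4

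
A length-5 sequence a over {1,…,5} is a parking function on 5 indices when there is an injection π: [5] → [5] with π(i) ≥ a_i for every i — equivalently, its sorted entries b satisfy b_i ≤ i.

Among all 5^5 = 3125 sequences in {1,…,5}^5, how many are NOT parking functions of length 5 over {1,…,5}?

|PF| = 1·6^4 = 1 · 1296 = 1296
One tuple (1,2,2,5,5) → sorted (1,2,2,5,5): b_4=5>4, not a PF.
So 3125 − 1296 = 1829 fail.

1829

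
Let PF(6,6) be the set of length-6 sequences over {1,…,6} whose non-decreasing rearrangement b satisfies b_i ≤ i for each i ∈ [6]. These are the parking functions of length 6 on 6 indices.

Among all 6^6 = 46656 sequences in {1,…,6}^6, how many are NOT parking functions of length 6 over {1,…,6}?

#PF = (6−6+1)·(6+1)^(6−1) = 1·16807 = 16807 (Konheim–Weiss)
Check (6,6,5,2,4,6) → sorted (2,4,5,6,6,6): b_1=2>1, not a PF.
So 46656 − 16807 = 29849 fail.

29849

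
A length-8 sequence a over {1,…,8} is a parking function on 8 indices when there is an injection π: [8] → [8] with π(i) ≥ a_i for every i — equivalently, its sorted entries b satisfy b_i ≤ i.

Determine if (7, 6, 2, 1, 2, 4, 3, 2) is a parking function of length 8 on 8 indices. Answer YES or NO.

YES

Sorted: b = (1, 2, 2, 2, 3, 4, 6, 7).
  b_1=1 ≤ 1
  b_2=2 ≤ 2
  b_3=2 ≤ 3
  b_4=2 ≤ 4
  b_5=3 ≤ 5
  b_6=4 ≤ 6
  b_7=6 ≤ 7
  b_8=7 ≤ 8
All bounds hold ⇒ YES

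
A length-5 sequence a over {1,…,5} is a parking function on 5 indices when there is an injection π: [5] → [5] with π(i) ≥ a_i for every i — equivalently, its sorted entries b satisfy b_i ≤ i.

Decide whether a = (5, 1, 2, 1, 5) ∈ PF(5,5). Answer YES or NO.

NO

Rearranged: b = (1, 1, 2, 5, 5).
  b_1=1 ≤ 1
  b_2=1 ≤ 2
  b_3=2 ≤ 3
  b_4=5 > 4
  fails at i=4 ⇒ NO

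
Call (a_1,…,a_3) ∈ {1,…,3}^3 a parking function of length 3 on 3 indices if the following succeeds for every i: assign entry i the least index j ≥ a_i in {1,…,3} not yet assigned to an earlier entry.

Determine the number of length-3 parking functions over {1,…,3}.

16

#PF = (4−3)·4^(3−1) = 1·16 = 16 (Konheim–Weiss)
Example (1,1,1) → sorted (1,1,1): b_i ≤ i ∀i, a PF.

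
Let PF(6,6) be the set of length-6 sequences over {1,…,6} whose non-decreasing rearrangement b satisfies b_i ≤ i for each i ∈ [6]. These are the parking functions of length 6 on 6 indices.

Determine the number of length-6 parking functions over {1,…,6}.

16807

#PF = 1·7^5 = 1·16807 = 16807 (Pollak)
One tuple (2,2,3,1,5,2) → sorted (1,2,2,2,3,5): b_i ≤ i ∀i, a PF.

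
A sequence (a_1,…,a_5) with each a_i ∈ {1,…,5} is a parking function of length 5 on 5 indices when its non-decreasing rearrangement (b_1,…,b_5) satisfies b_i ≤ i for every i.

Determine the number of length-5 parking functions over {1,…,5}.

1296

|PF| = (6−5)·6^(5−1) = 1 · 1296 = 1296
Example (4,3,1,4,2) → sorted (1,2,3,4,4): b_i ≤ i ∀i, a PF.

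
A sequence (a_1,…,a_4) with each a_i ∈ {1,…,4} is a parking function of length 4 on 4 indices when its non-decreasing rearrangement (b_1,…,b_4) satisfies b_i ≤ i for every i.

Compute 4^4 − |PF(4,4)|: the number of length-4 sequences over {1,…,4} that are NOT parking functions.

131

#PF = (5−4)·5^(4−1) = 1·125 = 125
Check (3,3,3,1) → sorted (1,3,3,3): b_2=3>2, not a PF.
So 256 − 125 = 131 fail.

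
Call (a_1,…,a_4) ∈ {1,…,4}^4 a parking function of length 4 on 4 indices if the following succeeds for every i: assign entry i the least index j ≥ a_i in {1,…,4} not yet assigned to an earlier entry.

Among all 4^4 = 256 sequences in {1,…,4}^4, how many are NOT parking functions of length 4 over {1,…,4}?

131

#PF = (5−4)·5^(4−1) = 1·125 = 125 (Pollak)
E.g. (4,3,4,4) → sorted (3,4,4,4): b_1=3>1, not a PF.
4^4 − 125 = 256 − 125 = 131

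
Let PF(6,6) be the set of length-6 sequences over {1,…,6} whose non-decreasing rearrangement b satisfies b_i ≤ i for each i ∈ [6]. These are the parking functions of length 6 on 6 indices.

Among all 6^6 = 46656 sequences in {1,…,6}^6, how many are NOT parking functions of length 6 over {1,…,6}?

|PF| = 1·7^5 = 1·16807 = 16807 (Pollak)
Check (4,5,5,3,6,2) → sorted (2,3,4,5,5,6): b_1=2>1, not a PF.
So 46656 − 16807 = 29849 fail.

29849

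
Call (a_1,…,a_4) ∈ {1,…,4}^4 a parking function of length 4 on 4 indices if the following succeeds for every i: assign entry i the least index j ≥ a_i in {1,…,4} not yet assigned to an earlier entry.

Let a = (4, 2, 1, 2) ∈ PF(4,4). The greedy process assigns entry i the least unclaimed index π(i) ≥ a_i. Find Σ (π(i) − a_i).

1

Σπ(i) = 1+…+4 = 10; Σa = 4+2+1+2 = 9; disp = 10−9 = 1.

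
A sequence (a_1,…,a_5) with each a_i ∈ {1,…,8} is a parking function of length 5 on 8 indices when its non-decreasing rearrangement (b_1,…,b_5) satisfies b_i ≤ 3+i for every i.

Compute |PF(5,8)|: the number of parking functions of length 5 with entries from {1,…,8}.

|PF(5,8)| = (9−5)·9^(5−1) = 4×6561 = 26244 [KW]
Check (6,3,5,2,1) → sorted (1,2,3,5,6): b_i ≤ 3+i ∀i, a PF.

26244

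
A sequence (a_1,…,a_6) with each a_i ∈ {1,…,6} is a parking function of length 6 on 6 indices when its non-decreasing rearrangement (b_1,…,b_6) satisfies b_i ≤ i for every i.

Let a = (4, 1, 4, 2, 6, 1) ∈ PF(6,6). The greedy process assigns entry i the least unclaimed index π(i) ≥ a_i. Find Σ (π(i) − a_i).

Σπ(i) = 1+…+6 = 21; Σa = 4+1+4+2+6+1 = 18; disp = 21−18 = 3.

3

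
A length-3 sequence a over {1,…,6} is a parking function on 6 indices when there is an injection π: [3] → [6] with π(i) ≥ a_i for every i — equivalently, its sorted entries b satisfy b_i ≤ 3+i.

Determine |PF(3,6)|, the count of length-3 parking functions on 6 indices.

|PF(3,6)| = 4·7^2 = 4×49 = 196
One tuple (4,6,5) → sorted (4,5,6): b_i ≤ 3+i ∀i, a PF.

196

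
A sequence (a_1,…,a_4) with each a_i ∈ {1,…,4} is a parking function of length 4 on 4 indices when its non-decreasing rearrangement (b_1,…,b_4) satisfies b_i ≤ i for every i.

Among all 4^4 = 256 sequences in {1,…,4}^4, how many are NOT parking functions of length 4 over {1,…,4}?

131

#PF = (4−4+1)·(4+1)^(4−1) = 1 · 125 = 125 [KW]
One tuple (3,3,3,3) → sorted (3,3,3,3): b_1=3>1, not a PF.
Total 256; non-PF = 256−125 = 131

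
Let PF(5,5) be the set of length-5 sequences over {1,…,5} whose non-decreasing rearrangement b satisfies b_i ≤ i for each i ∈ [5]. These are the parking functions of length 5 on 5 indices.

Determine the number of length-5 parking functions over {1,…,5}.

1296

#PF = (5−5+1)·(5+1)^(5−1) = 1 · 1296 = 1296
Check (1,2,5,2,2) → sorted (1,2,2,2,5): b_i ≤ i ∀i, a PF.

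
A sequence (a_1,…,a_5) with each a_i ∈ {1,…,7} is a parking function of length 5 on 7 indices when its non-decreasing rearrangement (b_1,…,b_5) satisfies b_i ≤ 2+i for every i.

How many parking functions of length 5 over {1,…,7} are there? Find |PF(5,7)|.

#PF = (8−5)·8^(5−1) = 3×4096 = 12288 [KW]
E.g. (3,2,7,5,4) → sorted (2,3,4,5,7): b_i ≤ 2+i ∀i, a PF.

12288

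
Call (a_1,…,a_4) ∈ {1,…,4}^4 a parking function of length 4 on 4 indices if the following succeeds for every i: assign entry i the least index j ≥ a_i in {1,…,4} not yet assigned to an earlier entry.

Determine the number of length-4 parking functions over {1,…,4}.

#PF = (5−4)·5^(4−1) = 1 · 125 = 125
E.g. (4,2,1,3) → sorted (1,2,3,4): b_i ≤ i ∀i, a PF.

125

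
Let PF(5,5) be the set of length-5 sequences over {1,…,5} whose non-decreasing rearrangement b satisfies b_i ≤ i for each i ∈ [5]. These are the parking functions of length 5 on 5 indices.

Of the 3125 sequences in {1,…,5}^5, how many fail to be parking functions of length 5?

1829

|PF(5,5)| = 1·6^4 = 1×1296 = 1296 [KW]
One tuple (4,4,3,5,2) → sorted (2,3,4,4,5): b_1=2>1, not a PF.
5^5 − 1296 = 3125 − 1296 = 1829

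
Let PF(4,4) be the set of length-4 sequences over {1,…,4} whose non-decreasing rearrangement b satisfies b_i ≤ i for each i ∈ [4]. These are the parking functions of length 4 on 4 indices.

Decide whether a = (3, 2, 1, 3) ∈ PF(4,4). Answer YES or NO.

YES

Sorted: b = (1, 2, 3, 3).
  b_1=1 ≤ 1
  b_2=2 ≤ 2
  b_3=3 ≤ 3
  b_4=3 ≤ 4
All bounds hold ⇒ YES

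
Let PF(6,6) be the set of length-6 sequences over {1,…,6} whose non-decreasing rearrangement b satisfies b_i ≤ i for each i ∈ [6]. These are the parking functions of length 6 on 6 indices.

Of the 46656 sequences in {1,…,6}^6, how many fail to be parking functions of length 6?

|PF(6,6)| = (7−6)·7^(6−1) = 1·16807 = 16807 [KW]
E.g. (3,3,3,6,2,4) → sorted (2,3,3,3,4,6): b_1=2>1, not a PF.
6^6 − 16807 = 46656 − 16807 = 29849

29849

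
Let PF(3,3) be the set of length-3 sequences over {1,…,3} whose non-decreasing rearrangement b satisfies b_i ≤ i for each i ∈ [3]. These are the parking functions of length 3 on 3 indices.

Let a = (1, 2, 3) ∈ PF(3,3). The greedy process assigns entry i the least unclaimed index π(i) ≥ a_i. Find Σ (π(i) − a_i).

Σπ(i) = 1+…+3 = 6; Σa = 1+2+3 = 6; disp = 6−6 = 0.

0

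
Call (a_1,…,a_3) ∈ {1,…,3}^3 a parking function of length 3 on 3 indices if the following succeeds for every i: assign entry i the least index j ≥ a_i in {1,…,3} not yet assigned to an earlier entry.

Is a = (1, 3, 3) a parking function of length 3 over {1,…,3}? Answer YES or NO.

Order a: b = (1, 3, 3).
  b_1=1 ≤ 1
  b_2=3 > 2
  fails at i=2 ⇒ NO

NO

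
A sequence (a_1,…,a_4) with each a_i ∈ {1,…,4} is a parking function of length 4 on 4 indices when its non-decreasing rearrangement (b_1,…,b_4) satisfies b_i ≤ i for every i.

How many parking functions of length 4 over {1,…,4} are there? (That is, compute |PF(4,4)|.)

125

|PF| = 1·5^3 = 1·125 = 125 (Konheim–Weiss)
E.g. (1,2,2,3) → sorted (1,2,2,3): b_i ≤ i ∀i, a PF.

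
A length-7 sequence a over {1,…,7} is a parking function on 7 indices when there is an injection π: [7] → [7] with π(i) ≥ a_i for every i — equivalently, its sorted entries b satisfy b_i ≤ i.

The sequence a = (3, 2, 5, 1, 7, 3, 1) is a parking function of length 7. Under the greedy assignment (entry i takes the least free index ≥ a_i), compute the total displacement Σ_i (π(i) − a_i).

Σπ = 7·8/2 = 28 (π permutes [7]); Σa = 3+2+5+1+7+3+1 = 22; disp = 28−22 = 6.

6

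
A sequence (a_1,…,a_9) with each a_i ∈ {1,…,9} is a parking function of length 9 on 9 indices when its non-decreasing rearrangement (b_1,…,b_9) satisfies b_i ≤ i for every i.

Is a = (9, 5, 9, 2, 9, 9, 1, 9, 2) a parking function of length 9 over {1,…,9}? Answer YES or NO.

Order a: b = (1, 2, 2, 5, 9, 9, 9, 9, 9).
  b_1=1 ≤ 1
  b_2=2 ≤ 2
  b_3=2 ≤ 3
  b_4=5 > 4
  fails at i=4 ⇒ NO

NO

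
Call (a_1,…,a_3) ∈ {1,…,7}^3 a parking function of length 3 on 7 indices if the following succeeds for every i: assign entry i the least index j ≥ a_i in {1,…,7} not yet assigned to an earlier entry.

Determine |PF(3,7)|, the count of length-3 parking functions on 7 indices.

|PF| = 5·8^2 = 5·64 = 320 [KW]
One tuple (4,7,4) → sorted (4,4,7): b_i ≤ 4+i ∀i, a PF.

320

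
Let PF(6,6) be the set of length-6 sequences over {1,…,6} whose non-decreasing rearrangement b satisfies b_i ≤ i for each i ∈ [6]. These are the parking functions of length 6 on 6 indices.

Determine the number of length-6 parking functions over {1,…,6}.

16807

|PF(6,6)| = (6−6+1)·(6+1)^(6−1) = 1×16807 = 16807 (Konheim–Weiss)
One tuple (4,2,1,5,2,1) → sorted (1,1,2,2,4,5): b_i ≤ i ∀i, a PF.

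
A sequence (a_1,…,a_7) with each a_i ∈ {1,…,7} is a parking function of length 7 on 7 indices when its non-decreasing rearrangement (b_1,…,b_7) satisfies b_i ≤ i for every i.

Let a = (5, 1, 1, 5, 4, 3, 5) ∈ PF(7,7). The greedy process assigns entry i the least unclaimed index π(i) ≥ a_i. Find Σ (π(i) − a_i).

Σπ = 7·8/2 = 28 (π permutes [7]); Σa = 5+1+1+5+4+3+5 = 24; disp = 28−24 = 4.

4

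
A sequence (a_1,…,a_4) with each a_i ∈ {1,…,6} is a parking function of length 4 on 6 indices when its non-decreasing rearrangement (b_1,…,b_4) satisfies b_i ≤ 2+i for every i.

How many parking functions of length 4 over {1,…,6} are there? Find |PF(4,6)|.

1029

Count = (6−4+1)·(6+1)^(4−1) = 3×343 = 1029 [KW]
One tuple (3,1,5,4) → sorted (1,3,4,5): b_i ≤ 2+i ∀i, a PF.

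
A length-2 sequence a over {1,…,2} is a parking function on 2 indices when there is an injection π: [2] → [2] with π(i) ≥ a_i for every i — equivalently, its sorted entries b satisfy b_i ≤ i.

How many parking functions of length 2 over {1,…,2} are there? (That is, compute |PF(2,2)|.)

Count = (2+1−2)·(2+1)^{2−1} = 1·3 = 3 (Konheim–Weiss)
Example (1,2) → sorted (1,2): b_i ≤ i ∀i, a PF.

3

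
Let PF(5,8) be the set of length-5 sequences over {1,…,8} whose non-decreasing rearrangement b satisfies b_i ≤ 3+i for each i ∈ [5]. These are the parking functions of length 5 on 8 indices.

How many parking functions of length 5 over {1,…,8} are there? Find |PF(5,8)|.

Count = (8−5+1)·(8+1)^(5−1) = 4·6561 = 26244
Example (5,1,6,6,5) → sorted (1,5,5,6,6): b_i ≤ 3+i ∀i, a PF.

26244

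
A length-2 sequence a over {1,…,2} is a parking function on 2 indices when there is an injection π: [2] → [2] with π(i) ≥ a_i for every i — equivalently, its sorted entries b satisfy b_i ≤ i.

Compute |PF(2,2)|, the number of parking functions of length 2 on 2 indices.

3

#PF = (2−2+1)·(2+1)^(2−1) = 1·3 = 3
Check (1,1) → sorted (1,1): b_i ≤ i ∀i, a PF.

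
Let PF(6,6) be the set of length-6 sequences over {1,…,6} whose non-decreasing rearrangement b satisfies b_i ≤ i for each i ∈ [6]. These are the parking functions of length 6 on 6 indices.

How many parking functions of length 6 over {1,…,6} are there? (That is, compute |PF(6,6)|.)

#PF = (7−6)·7^(6−1) = 1 · 16807 = 16807 [KW]
Example (5,4,2,1,5,2) → sorted (1,2,2,4,5,5): b_i ≤ i ∀i, a PF.

16807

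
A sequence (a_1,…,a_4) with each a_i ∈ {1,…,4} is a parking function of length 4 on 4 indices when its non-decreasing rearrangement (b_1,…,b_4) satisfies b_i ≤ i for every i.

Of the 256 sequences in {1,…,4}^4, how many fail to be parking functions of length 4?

Count = (4+1−4)·(4+1)^{4−1} = 1 · 125 = 125
Example (4,4,4,4) → sorted (4,4,4,4): b_1=4>1, not a PF.
4^4 − 125 = 256 − 125 = 131

131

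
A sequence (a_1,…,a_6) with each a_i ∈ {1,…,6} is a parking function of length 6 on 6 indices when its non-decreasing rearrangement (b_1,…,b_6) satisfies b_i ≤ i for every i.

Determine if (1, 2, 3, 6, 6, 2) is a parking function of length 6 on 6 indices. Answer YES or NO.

Rearranged: b = (1, 2, 2, 3, 6, 6).
  b_1=1 ≤ 1
  b_2=2 ≤ 2
  b_3=2 ≤ 3
  b_4=3 ≤ 4
  b_5=6 > 5
  fails at i=5 ⇒ NO

NO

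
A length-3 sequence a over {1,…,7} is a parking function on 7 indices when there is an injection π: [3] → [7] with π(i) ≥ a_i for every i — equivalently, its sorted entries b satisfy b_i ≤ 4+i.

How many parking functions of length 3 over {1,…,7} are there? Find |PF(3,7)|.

320

|PF(3,7)| = (7+1−3)·(7+1)^{3−1} = 5·64 = 320 [KW]
One tuple (6,5,6) → sorted (5,6,6): b_i ≤ 4+i ∀i, a PF.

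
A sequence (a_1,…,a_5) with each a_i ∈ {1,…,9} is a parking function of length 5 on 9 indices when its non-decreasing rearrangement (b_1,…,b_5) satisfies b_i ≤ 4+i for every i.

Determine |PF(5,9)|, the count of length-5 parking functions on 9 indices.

#PF = (9−5+1)·(9+1)^(5−1) = 5×10000 = 50000 (Pollak)
One tuple (4,4,3,3,5) → sorted (3,3,4,4,5): b_i ≤ 4+i ∀i, a PF.

50000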